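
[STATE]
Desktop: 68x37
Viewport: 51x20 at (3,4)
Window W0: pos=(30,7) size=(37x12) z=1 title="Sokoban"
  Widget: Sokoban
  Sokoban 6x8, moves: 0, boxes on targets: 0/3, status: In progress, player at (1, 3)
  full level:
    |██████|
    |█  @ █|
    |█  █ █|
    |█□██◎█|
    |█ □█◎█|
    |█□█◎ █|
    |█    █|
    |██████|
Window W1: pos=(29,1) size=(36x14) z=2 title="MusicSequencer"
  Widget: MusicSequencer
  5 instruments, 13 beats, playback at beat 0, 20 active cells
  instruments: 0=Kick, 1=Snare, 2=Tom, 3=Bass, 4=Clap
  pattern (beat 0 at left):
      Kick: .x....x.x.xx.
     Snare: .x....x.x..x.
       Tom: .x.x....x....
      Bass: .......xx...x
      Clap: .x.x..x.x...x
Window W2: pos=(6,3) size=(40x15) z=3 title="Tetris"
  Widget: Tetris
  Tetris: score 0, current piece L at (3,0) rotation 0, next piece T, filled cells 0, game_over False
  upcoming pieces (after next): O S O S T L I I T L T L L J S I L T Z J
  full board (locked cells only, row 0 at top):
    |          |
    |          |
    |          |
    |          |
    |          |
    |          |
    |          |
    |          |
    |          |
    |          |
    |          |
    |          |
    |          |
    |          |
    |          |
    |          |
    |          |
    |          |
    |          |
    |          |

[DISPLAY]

   ┃ Tetris                               ┃012     
   ┠──────────────────────────────────────┨██·     
   ┃          │Next:                      ┃·█·     
   ┃          │ ▒                         ┃···     
   ┃          │▒▒▒                        ┃··█     
   ┃          │                           ┃··█     
   ┃          │                           ┃        
   ┃          │                           ┃        
   ┃          │Score:                     ┃        
   ┃          │0                          ┃        
   ┃          │                           ┃━━━━━━━━
   ┃          │                           ┃        
   ┃          │                           ┃        
   ┗━━━━━━━━━━━━━━━━━━━━━━━━━━━━━━━━━━━━━━┛        
                           ┗━━━━━━━━━━━━━━━━━━━━━━━
                                                   
                                                   
                                                   
                                                   
                                                   


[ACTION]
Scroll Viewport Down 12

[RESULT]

   ┃          │                           ┃        
   ┗━━━━━━━━━━━━━━━━━━━━━━━━━━━━━━━━━━━━━━┛        
                           ┗━━━━━━━━━━━━━━━━━━━━━━━
                                                   
                                                   
                                                   
                                                   
                                                   
                                                   
                                                   
                                                   
                                                   
                                                   
                                                   
                                                   
                                                   
                                                   
                                                   
                                                   
                                                   


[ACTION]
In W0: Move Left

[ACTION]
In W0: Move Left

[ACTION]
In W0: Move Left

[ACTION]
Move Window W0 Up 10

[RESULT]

   ┃          │                           ┃        
   ┗━━━━━━━━━━━━━━━━━━━━━━━━━━━━━━━━━━━━━━┛        
                                                   
                                                   
                                                   
                                                   
                                                   
                                                   
                                                   
                                                   
                                                   
                                                   
                                                   
                                                   
                                                   
                                                   
                                                   
                                                   
                                                   
                                                   


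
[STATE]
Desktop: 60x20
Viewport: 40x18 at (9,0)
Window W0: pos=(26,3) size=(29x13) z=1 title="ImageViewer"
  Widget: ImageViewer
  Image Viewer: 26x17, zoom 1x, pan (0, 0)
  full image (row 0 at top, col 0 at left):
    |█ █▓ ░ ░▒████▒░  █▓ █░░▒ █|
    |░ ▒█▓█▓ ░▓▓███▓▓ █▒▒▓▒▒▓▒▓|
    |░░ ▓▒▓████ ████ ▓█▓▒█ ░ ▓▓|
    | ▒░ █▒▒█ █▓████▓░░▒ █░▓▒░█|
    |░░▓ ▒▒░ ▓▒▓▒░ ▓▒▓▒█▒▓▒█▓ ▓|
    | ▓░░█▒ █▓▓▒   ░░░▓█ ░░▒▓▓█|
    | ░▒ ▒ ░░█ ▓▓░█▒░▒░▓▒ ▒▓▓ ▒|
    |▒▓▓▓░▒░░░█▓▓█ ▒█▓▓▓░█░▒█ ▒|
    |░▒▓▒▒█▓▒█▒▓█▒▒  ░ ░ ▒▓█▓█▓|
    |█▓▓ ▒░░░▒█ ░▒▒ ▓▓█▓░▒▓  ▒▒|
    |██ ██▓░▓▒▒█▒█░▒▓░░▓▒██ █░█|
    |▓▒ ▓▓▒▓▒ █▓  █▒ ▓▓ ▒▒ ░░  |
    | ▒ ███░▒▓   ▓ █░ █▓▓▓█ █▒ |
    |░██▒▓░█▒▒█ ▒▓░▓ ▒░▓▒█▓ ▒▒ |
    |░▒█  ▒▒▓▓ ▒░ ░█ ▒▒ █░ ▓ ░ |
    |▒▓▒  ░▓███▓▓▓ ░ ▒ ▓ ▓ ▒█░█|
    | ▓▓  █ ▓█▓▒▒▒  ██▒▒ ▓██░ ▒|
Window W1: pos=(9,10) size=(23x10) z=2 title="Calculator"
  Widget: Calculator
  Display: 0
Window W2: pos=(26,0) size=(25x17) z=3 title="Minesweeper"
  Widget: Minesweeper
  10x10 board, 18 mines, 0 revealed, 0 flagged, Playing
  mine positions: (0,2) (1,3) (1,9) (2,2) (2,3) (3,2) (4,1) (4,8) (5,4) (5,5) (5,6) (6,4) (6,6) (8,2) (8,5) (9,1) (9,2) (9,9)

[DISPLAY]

                 ┏━━━━━━━━━━━━━━━━━━━━━━
                 ┃ Minesweeper          
                 ┠──────────────────────
                 ┃■■■■■■■■■■            
                 ┃■■■■■■■■■■            
                 ┃■■■■■■■■■■            
                 ┃■■■■■■■■■■            
                 ┃■■■■■■■■■■            
                 ┃■■■■■■■■■■            
                 ┃■■■■■■■■■■            
┏━━━━━━━━━━━━━━━━┃■■■■■■■■■■            
┃ Calculator     ┃■■■■■■■■■■            
┠────────────────┃■■■■■■■■■■            
┃                ┃                      
┃┌───┬───┬───┬───┃                      
┃│ 7 │ 8 │ 9 │ ÷ ┃                      
┃├───┼───┼───┼───┗━━━━━━━━━━━━━━━━━━━━━━
┃│ 4 │ 5 │ 6 │ × │    ┃                 


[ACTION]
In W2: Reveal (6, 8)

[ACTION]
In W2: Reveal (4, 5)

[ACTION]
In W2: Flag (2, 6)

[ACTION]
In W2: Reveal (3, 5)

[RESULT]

                 ┏━━━━━━━━━━━━━━━━━━━━━━
                 ┃ Minesweeper          
                 ┠──────────────────────
                 ┃■■■■1   1■            
                 ┃■■■■2   1■            
                 ┃■■■■2   1■            
                 ┃■■■■1  11■            
                 ┃■■■■2322■■            
                 ┃■■■■■■■311            
                 ┃■■■■■■■2              
┏━━━━━━━━━━━━━━━━┃■■■■■■21              
┃ Calculator     ┃■■■■■■1 11            
┠────────────────┃■■■■■■1 1■            
┃                ┃                      
┃┌───┬───┬───┬───┃                      
┃│ 7 │ 8 │ 9 │ ÷ ┃                      
┃├───┼───┼───┼───┗━━━━━━━━━━━━━━━━━━━━━━
┃│ 4 │ 5 │ 6 │ × │    ┃                 


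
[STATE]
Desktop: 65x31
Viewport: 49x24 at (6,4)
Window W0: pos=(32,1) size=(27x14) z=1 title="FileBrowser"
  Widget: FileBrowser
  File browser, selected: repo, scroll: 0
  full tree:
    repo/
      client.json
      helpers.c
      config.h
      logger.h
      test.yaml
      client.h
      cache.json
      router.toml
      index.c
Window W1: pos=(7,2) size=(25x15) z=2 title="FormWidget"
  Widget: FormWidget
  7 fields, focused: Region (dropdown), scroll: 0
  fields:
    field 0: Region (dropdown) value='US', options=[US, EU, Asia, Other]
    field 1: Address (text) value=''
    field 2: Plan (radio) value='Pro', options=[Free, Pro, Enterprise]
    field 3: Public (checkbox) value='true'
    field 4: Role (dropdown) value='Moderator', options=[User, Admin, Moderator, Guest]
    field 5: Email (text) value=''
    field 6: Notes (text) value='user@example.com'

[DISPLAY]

 ┠───────────────────────┨┃> [-] repo/           
 ┃> Region:     [US    ▼]┃┃    client.json       
 ┃  Address:    [       ]┃┃    helpers.c         
 ┃  Plan:       ( ) Free ┃┃    config.h          
 ┃  Public:     [x]      ┃┃    logger.h          
 ┃  Role:       [Modera▼]┃┃    test.yaml         
 ┃  Email:      [       ]┃┃    client.h          
 ┃  Notes:      [user@ex]┃┃    cache.json        
 ┃                       ┃┃    router.toml       
 ┃                       ┃┃    index.c           
 ┃                       ┃┗━━━━━━━━━━━━━━━━━━━━━━
 ┃                       ┃                       
 ┗━━━━━━━━━━━━━━━━━━━━━━━┛                       
                                                 
                                                 
                                                 
                                                 
                                                 
                                                 
                                                 
                                                 
                                                 
                                                 
                                                 


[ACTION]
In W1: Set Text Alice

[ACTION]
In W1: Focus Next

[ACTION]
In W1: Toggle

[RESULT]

 ┠───────────────────────┨┃> [-] repo/           
 ┃  Region:     [US    ▼]┃┃    client.json       
 ┃> Address:    [       ]┃┃    helpers.c         
 ┃  Plan:       ( ) Free ┃┃    config.h          
 ┃  Public:     [x]      ┃┃    logger.h          
 ┃  Role:       [Modera▼]┃┃    test.yaml         
 ┃  Email:      [       ]┃┃    client.h          
 ┃  Notes:      [user@ex]┃┃    cache.json        
 ┃                       ┃┃    router.toml       
 ┃                       ┃┃    index.c           
 ┃                       ┃┗━━━━━━━━━━━━━━━━━━━━━━
 ┃                       ┃                       
 ┗━━━━━━━━━━━━━━━━━━━━━━━┛                       
                                                 
                                                 
                                                 
                                                 
                                                 
                                                 
                                                 
                                                 
                                                 
                                                 
                                                 


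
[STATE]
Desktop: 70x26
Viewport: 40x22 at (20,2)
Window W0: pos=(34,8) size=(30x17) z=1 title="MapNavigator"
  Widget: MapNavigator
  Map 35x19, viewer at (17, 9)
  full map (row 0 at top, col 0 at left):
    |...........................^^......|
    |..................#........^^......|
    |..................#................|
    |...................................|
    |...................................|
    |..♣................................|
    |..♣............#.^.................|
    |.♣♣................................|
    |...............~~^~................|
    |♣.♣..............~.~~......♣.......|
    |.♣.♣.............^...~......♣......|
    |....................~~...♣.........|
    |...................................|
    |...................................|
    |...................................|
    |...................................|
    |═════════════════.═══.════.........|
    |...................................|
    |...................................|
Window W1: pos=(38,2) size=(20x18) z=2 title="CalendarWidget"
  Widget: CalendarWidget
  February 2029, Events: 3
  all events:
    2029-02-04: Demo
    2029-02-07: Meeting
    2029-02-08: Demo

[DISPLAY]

                  ┏━━━━━━━━━━━━━━━━━━┓  
                  ┃ CalendarWidget   ┃  
                  ┠──────────────────┨  
                  ┃  February 2029   ┃  
                  ┃Mo Tu We Th Fr Sa ┃  
                  ┃          1  2  3 ┃  
              ┏━━━┃ 5  6  7*  8*  9 1┃━━
              ┃ Ma┃12 13 14 15 16 17 ┃  
              ┠───┃19 20 21 22 23 24 ┃──
              ┃...┃26 27 28          ┃..
              ┃...┃                  ┃..
              ┃...┃                  ┃..
              ┃...┃                  ┃..
              ┃...┃                  ┃..
              ┃...┃                  ┃..
              ┃...┃                  ┃.♣
              ┃♣..┃                  ┃..
              ┃...┗━━━━━━━━━━━━━━━━━━┛..
              ┃.........................
              ┃.........................
              ┃.........................
              ┃.........................


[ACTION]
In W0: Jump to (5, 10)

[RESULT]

                  ┏━━━━━━━━━━━━━━━━━━┓  
                  ┃ CalendarWidget   ┃  
                  ┠──────────────────┨  
                  ┃  February 2029   ┃  
                  ┃Mo Tu We Th Fr Sa ┃  
                  ┃          1  2  3 ┃  
              ┏━━━┃ 5  6  7*  8*  9 1┃━━
              ┃ Ma┃12 13 14 15 16 17 ┃  
              ┠───┃19 20 21 22 23 24 ┃──
              ┃   ┃26 27 28          ┃..
              ┃   ┃                  ┃..
              ┃   ┃                  ┃.#
              ┃   ┃                  ┃..
              ┃   ┃                  ┃.~
              ┃   ┃                  ┃..
              ┃   ┃                  ┃..
              ┃   ┃                  ┃..
              ┃   ┗━━━━━━━━━━━━━━━━━━┛..
              ┃         ................
              ┃         ................
              ┃         ................
              ┃         ════════════════


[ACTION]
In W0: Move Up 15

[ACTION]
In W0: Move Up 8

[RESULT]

                  ┏━━━━━━━━━━━━━━━━━━┓  
                  ┃ CalendarWidget   ┃  
                  ┠──────────────────┨  
                  ┃  February 2029   ┃  
                  ┃Mo Tu We Th Fr Sa ┃  
                  ┃          1  2  3 ┃  
              ┏━━━┃ 5  6  7*  8*  9 1┃━━
              ┃ Ma┃12 13 14 15 16 17 ┃  
              ┠───┃19 20 21 22 23 24 ┃──
              ┃   ┃26 27 28          ┃  
              ┃   ┃                  ┃  
              ┃   ┃                  ┃  
              ┃   ┃                  ┃  
              ┃   ┃                  ┃  
              ┃   ┃                  ┃  
              ┃   ┃                  ┃..
              ┃   ┃                  ┃..
              ┃   ┗━━━━━━━━━━━━━━━━━━┛..
              ┃         ................
              ┃         ................
              ┃         ..♣.............
              ┃         ..♣............#


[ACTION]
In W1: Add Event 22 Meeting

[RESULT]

                  ┏━━━━━━━━━━━━━━━━━━┓  
                  ┃ CalendarWidget   ┃  
                  ┠──────────────────┨  
                  ┃  February 2029   ┃  
                  ┃Mo Tu We Th Fr Sa ┃  
                  ┃          1  2  3 ┃  
              ┏━━━┃ 5  6  7*  8*  9 1┃━━
              ┃ Ma┃12 13 14 15 16 17 ┃  
              ┠───┃19 20 21 22* 23 24┃──
              ┃   ┃26 27 28          ┃  
              ┃   ┃                  ┃  
              ┃   ┃                  ┃  
              ┃   ┃                  ┃  
              ┃   ┃                  ┃  
              ┃   ┃                  ┃  
              ┃   ┃                  ┃..
              ┃   ┃                  ┃..
              ┃   ┗━━━━━━━━━━━━━━━━━━┛..
              ┃         ................
              ┃         ................
              ┃         ..♣.............
              ┃         ..♣............#


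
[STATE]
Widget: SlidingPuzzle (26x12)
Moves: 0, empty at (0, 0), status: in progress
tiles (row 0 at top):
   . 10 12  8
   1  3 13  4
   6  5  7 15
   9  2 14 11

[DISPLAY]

┌────┬────┬────┬────┐     
│    │ 10 │ 12 │  8 │     
├────┼────┼────┼────┤     
│  1 │  3 │ 13 │  4 │     
├────┼────┼────┼────┤     
│  6 │  5 │  7 │ 15 │     
├────┼────┼────┼────┤     
│  9 │  2 │ 14 │ 11 │     
└────┴────┴────┴────┘     
Moves: 0                  
                          
                          


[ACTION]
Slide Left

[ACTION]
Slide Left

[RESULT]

┌────┬────┬────┬────┐     
│ 10 │ 12 │    │  8 │     
├────┼────┼────┼────┤     
│  1 │  3 │ 13 │  4 │     
├────┼────┼────┼────┤     
│  6 │  5 │  7 │ 15 │     
├────┼────┼────┼────┤     
│  9 │  2 │ 14 │ 11 │     
└────┴────┴────┴────┘     
Moves: 2                  
                          
                          


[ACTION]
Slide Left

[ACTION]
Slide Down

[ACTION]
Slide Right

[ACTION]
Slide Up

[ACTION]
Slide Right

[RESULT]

┌────┬────┬────┬────┐     
│ 10 │ 12 │ 13 │  8 │     
├────┼────┼────┼────┤     
│  1 │    │  3 │  4 │     
├────┼────┼────┼────┤     
│  6 │  5 │  7 │ 15 │     
├────┼────┼────┼────┤     
│  9 │  2 │ 14 │ 11 │     
└────┴────┴────┴────┘     
Moves: 6                  
                          
                          


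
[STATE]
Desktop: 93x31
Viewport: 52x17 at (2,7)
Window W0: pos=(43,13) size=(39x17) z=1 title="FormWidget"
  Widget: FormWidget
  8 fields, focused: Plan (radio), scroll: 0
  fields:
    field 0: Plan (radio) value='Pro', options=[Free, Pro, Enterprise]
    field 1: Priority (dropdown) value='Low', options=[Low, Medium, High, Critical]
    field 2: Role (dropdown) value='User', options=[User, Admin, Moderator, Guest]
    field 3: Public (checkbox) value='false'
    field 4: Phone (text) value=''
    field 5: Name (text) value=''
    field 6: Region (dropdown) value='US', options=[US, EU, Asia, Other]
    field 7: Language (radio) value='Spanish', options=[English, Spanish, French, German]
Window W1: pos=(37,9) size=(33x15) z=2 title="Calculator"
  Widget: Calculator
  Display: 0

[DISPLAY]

                                                    
                                                    
                                   ┏━━━━━━━━━━━━━━━━
                                   ┃ Calculator     
                                   ┠────────────────
                                   ┃                
                                   ┃┌───┬───┬───┬───
                                   ┃│ 7 │ 8 │ 9 │ ÷ 
                                   ┃├───┼───┼───┼───
                                   ┃│ 4 │ 5 │ 6 │ × 
                                   ┃├───┼───┼───┼───
                                   ┃│ 1 │ 2 │ 3 │ - 
                                   ┃├───┼───┼───┼───
                                   ┃│ 0 │ . │ = │ + 
                                   ┃├───┼───┼───┼───
                                   ┃│ C │ MC│ MR│ M+
                                   ┗━━━━━━━━━━━━━━━━


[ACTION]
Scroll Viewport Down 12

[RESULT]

                                   ┃│ 7 │ 8 │ 9 │ ÷ 
                                   ┃├───┼───┼───┼───
                                   ┃│ 4 │ 5 │ 6 │ × 
                                   ┃├───┼───┼───┼───
                                   ┃│ 1 │ 2 │ 3 │ - 
                                   ┃├───┼───┼───┼───
                                   ┃│ 0 │ . │ = │ + 
                                   ┃├───┼───┼───┼───
                                   ┃│ C │ MC│ MR│ M+
                                   ┗━━━━━━━━━━━━━━━━
                                         ┃          
                                         ┃          
                                         ┃          
                                         ┃          
                                         ┃          
                                         ┗━━━━━━━━━━
                                                    


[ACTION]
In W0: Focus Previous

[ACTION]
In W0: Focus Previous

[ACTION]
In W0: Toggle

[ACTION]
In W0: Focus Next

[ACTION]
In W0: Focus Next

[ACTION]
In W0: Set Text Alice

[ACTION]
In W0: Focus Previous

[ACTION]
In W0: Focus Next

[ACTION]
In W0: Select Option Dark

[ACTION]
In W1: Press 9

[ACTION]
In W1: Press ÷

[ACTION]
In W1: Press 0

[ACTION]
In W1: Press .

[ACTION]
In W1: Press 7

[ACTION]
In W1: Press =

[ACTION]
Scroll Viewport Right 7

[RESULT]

                            ┃│ 7 │ 8 │ 9 │ ÷ │      
                            ┃├───┼───┼───┼───┤      
                            ┃│ 4 │ 5 │ 6 │ × │      
                            ┃├───┼───┼───┼───┤      
                            ┃│ 1 │ 2 │ 3 │ - │      
                            ┃├───┼───┼───┼───┤      
                            ┃│ 0 │ . │ = │ + │      
                            ┃├───┼───┼───┼───┤      
                            ┃│ C │ MC│ MR│ M+│      
                            ┗━━━━━━━━━━━━━━━━━━━━━━━
                                  ┃                 
                                  ┃                 
                                  ┃                 
                                  ┃                 
                                  ┃                 
                                  ┗━━━━━━━━━━━━━━━━━
                                                    


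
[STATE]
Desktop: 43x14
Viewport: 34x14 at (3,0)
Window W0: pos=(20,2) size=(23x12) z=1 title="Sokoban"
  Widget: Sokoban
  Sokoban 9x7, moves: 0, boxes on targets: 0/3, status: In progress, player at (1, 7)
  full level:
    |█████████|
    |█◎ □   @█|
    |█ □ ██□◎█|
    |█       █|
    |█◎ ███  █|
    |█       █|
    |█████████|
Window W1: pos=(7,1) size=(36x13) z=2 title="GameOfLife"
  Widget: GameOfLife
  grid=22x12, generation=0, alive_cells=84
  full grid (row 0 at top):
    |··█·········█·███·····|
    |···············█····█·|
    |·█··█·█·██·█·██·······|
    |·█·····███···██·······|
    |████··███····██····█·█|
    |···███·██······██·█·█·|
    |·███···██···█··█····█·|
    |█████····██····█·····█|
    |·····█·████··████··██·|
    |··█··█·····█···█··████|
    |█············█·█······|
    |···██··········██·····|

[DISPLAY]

                                  
    ┏━━━━━━━━━━━━━━━━━━━━━━━━━━━━━
    ┃ GameOfLife                  
    ┠─────────────────────────────
    ┃Gen: 0                       
    ┃·█··█·█·██·█·██·······       
    ┃·█·····███···██·······       
    ┃████··███····██····█·█       
    ┃···███·██······██·█·█·       
    ┃·███···██···█··█····█·       
    ┃█████····██····█·····█       
    ┃·····█·████··████··██·       
    ┃··█··█·····█···█··████       
    ┗━━━━━━━━━━━━━━━━━━━━━━━━━━━━━


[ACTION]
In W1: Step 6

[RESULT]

                                  
    ┏━━━━━━━━━━━━━━━━━━━━━━━━━━━━━
    ┃ GameOfLife                  
    ┠─────────────────────────────
    ┃Gen: 6                       
    ┃·············█·███····       
    ┃····█···██··███·█·····       
    ┃··██·██··█·██·█·█·····       
    ┃······█··███·███······       
    ┃·██···················       
    ┃··█···█····█··········       
    ┃······█···············       
    ┃·······███·········█··       
    ┗━━━━━━━━━━━━━━━━━━━━━━━━━━━━━


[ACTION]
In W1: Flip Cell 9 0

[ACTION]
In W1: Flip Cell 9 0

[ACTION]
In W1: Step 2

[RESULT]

                                  
    ┏━━━━━━━━━━━━━━━━━━━━━━━━━━━━━
    ┃ GameOfLife                  
    ┠─────────────────────────────
    ┃Gen: 8                       
    ┃····█····████····█····       
    ┃···█···████···········       
    ┃·······█···██·██······       
    ┃·█·█···█··██·███······       
    ┃█··█······███·██······       
    ┃·██···················       
    ┃·······█··············       
    ┃·······█··············       
    ┗━━━━━━━━━━━━━━━━━━━━━━━━━━━━━


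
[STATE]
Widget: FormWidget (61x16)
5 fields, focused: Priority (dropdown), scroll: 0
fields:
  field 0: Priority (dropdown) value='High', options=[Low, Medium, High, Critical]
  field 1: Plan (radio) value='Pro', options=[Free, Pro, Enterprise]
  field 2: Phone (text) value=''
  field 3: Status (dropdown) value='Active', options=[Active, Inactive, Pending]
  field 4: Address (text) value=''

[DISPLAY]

> Priority:   [High                                        ▼]
  Plan:       ( ) Free  (●) Pro  ( ) Enterprise              
  Phone:      [                                             ]
  Status:     [Active                                      ▼]
  Address:    [                                             ]
                                                             
                                                             
                                                             
                                                             
                                                             
                                                             
                                                             
                                                             
                                                             
                                                             
                                                             


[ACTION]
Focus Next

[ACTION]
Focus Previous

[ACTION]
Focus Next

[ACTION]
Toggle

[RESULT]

  Priority:   [High                                        ▼]
> Plan:       ( ) Free  (●) Pro  ( ) Enterprise              
  Phone:      [                                             ]
  Status:     [Active                                      ▼]
  Address:    [                                             ]
                                                             
                                                             
                                                             
                                                             
                                                             
                                                             
                                                             
                                                             
                                                             
                                                             
                                                             


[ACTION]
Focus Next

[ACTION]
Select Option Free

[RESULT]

  Priority:   [High                                        ▼]
  Plan:       ( ) Free  (●) Pro  ( ) Enterprise              
> Phone:      [                                             ]
  Status:     [Active                                      ▼]
  Address:    [                                             ]
                                                             
                                                             
                                                             
                                                             
                                                             
                                                             
                                                             
                                                             
                                                             
                                                             
                                                             


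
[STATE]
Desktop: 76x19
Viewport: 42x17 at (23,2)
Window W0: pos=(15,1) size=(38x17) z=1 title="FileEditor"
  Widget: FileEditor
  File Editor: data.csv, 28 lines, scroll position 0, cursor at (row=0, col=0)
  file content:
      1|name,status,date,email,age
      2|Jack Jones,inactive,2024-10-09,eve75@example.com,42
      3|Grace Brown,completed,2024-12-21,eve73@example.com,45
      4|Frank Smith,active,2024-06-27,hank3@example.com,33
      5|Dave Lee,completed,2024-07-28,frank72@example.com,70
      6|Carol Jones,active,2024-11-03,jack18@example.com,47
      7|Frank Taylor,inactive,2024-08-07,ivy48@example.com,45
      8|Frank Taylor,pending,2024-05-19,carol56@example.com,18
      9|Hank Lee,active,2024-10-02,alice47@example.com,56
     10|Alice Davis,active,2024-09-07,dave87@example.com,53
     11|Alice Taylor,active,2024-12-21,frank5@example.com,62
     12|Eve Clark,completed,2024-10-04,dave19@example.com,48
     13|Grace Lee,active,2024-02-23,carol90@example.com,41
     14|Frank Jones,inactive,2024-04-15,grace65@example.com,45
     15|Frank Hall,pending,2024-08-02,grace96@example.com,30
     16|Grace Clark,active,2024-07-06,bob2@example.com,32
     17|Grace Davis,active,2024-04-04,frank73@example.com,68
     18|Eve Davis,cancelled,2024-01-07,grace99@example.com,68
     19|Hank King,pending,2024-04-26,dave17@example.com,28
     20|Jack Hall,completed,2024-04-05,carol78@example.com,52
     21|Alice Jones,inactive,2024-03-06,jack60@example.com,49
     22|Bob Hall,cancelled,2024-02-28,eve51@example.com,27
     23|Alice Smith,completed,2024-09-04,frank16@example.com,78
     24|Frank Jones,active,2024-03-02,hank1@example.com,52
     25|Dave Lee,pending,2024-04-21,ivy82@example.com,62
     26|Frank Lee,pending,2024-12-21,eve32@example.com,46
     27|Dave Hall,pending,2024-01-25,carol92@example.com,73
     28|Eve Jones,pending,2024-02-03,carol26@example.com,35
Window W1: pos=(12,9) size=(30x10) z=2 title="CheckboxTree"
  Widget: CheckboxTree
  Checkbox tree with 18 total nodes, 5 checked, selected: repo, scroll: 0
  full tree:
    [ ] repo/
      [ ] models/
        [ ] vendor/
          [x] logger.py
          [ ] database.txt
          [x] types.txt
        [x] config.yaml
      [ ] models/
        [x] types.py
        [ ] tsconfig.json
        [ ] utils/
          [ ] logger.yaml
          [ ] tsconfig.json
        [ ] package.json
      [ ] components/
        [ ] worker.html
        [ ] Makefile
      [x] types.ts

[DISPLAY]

itor                         ┃            
─────────────────────────────┨            
atus,date,email,age         ▲┃            
nes,inactive,2024-10-09,eve7█┃            
rown,completed,2024-12-21,ev░┃            
mith,active,2024-06-27,hank3░┃            
e,completed,2024-07-28,frank░┃            
━━━━━━━━━━━━━━━━━━┓-03,jack1░┃            
ree               ┃-08-07,iv░┃            
──────────────────┨05-19,car░┃            
                  ┃,alice47@░┃            
els/              ┃-07,dave8░┃            
endor/            ┃2-21,fran░┃            
 logger.py        ┃0-04,dave░┃            
 database.txt     ┃3,carol90▼┃            
 types.txt        ┃━━━━━━━━━━┛            
━━━━━━━━━━━━━━━━━━┛                       


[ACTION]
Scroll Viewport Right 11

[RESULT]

                  ┃                       
──────────────────┨                       
mail,age         ▲┃                       
e,2024-10-09,eve7█┃                       
ted,2024-12-21,ev░┃                       
,2024-06-27,hank3░┃                       
,2024-07-28,frank░┃                       
━━━━━━━┓-03,jack1░┃                       
       ┃-08-07,iv░┃                       
───────┨05-19,car░┃                       
       ┃,alice47@░┃                       
       ┃-07,dave8░┃                       
       ┃2-21,fran░┃                       
       ┃0-04,dave░┃                       
xt     ┃3,carol90▼┃                       
       ┃━━━━━━━━━━┛                       
━━━━━━━┛                                  


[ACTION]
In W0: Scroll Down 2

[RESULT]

                  ┃                       
──────────────────┨                       
ted,2024-12-21,ev▲┃                       
,2024-06-27,hank3░┃                       
,2024-07-28,frank█┃                       
,2024-11-03,jack1░┃                       
ive,2024-08-07,iv░┃                       
━━━━━━━┓05-19,car░┃                       
       ┃,alice47@░┃                       
───────┨-07,dave8░┃                       
       ┃2-21,fran░┃                       
       ┃0-04,dave░┃                       
       ┃3,carol90░┃                       
       ┃04-15,gra░┃                       
xt     ┃-02,grace▼┃                       
       ┃━━━━━━━━━━┛                       
━━━━━━━┛                                  


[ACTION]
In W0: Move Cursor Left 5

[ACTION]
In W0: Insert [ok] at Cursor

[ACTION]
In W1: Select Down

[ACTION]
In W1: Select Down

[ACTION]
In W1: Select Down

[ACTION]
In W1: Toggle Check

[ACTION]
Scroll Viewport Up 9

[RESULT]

                                          
━━━━━━━━━━━━━━━━━━┓                       
                  ┃                       
──────────────────┨                       
ted,2024-12-21,ev▲┃                       
,2024-06-27,hank3░┃                       
,2024-07-28,frank█┃                       
,2024-11-03,jack1░┃                       
ive,2024-08-07,iv░┃                       
━━━━━━━┓05-19,car░┃                       
       ┃,alice47@░┃                       
───────┨-07,dave8░┃                       
       ┃2-21,fran░┃                       
       ┃0-04,dave░┃                       
       ┃3,carol90░┃                       
       ┃04-15,gra░┃                       
xt     ┃-02,grace▼┃                       


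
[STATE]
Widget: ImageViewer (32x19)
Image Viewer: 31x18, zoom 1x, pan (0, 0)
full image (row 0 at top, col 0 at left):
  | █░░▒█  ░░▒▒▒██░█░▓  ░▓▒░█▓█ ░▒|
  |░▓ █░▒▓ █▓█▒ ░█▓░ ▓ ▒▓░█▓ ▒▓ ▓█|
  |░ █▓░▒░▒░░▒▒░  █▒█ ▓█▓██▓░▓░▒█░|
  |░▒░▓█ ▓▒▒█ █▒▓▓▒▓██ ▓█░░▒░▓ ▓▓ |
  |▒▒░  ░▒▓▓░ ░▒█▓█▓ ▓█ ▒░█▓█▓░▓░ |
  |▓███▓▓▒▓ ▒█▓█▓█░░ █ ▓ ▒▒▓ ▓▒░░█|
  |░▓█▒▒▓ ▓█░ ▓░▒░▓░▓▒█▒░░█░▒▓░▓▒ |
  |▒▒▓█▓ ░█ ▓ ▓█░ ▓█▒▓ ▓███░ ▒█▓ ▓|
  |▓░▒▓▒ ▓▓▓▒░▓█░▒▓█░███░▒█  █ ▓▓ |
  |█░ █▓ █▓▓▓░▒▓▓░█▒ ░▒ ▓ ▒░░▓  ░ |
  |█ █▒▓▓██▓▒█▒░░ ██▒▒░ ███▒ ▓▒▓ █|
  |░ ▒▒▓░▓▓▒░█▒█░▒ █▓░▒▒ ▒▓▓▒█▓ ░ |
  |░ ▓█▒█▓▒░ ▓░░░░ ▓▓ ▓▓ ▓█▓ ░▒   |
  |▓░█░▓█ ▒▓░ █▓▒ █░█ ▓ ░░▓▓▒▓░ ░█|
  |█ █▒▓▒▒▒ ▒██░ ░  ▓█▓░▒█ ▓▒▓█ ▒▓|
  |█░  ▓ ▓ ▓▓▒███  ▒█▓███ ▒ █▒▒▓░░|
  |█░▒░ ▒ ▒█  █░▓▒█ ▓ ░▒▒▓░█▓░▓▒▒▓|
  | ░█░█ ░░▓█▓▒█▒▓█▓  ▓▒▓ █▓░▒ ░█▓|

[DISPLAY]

 █░░▒█  ░░▒▒▒██░█░▓  ░▓▒░█▓█ ░▒ 
░▓ █░▒▓ █▓█▒ ░█▓░ ▓ ▒▓░█▓ ▒▓ ▓█ 
░ █▓░▒░▒░░▒▒░  █▒█ ▓█▓██▓░▓░▒█░ 
░▒░▓█ ▓▒▒█ █▒▓▓▒▓██ ▓█░░▒░▓ ▓▓  
▒▒░  ░▒▓▓░ ░▒█▓█▓ ▓█ ▒░█▓█▓░▓░  
▓███▓▓▒▓ ▒█▓█▓█░░ █ ▓ ▒▒▓ ▓▒░░█ 
░▓█▒▒▓ ▓█░ ▓░▒░▓░▓▒█▒░░█░▒▓░▓▒  
▒▒▓█▓ ░█ ▓ ▓█░ ▓█▒▓ ▓███░ ▒█▓ ▓ 
▓░▒▓▒ ▓▓▓▒░▓█░▒▓█░███░▒█  █ ▓▓  
█░ █▓ █▓▓▓░▒▓▓░█▒ ░▒ ▓ ▒░░▓  ░  
█ █▒▓▓██▓▒█▒░░ ██▒▒░ ███▒ ▓▒▓ █ 
░ ▒▒▓░▓▓▒░█▒█░▒ █▓░▒▒ ▒▓▓▒█▓ ░  
░ ▓█▒█▓▒░ ▓░░░░ ▓▓ ▓▓ ▓█▓ ░▒    
▓░█░▓█ ▒▓░ █▓▒ █░█ ▓ ░░▓▓▒▓░ ░█ 
█ █▒▓▒▒▒ ▒██░ ░  ▓█▓░▒█ ▓▒▓█ ▒▓ 
█░  ▓ ▓ ▓▓▒███  ▒█▓███ ▒ █▒▒▓░░ 
█░▒░ ▒ ▒█  █░▓▒█ ▓ ░▒▒▓░█▓░▓▒▒▓ 
 ░█░█ ░░▓█▓▒█▒▓█▓  ▓▒▓ █▓░▒ ░█▓ 
                                


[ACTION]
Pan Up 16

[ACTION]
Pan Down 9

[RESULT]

█░ █▓ █▓▓▓░▒▓▓░█▒ ░▒ ▓ ▒░░▓  ░  
█ █▒▓▓██▓▒█▒░░ ██▒▒░ ███▒ ▓▒▓ █ 
░ ▒▒▓░▓▓▒░█▒█░▒ █▓░▒▒ ▒▓▓▒█▓ ░  
░ ▓█▒█▓▒░ ▓░░░░ ▓▓ ▓▓ ▓█▓ ░▒    
▓░█░▓█ ▒▓░ █▓▒ █░█ ▓ ░░▓▓▒▓░ ░█ 
█ █▒▓▒▒▒ ▒██░ ░  ▓█▓░▒█ ▓▒▓█ ▒▓ 
█░  ▓ ▓ ▓▓▒███  ▒█▓███ ▒ █▒▒▓░░ 
█░▒░ ▒ ▒█  █░▓▒█ ▓ ░▒▒▓░█▓░▓▒▒▓ 
 ░█░█ ░░▓█▓▒█▒▓█▓  ▓▒▓ █▓░▒ ░█▓ 
                                
                                
                                
                                
                                
                                
                                
                                
                                
                                


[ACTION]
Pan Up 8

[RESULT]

░▓ █░▒▓ █▓█▒ ░█▓░ ▓ ▒▓░█▓ ▒▓ ▓█ 
░ █▓░▒░▒░░▒▒░  █▒█ ▓█▓██▓░▓░▒█░ 
░▒░▓█ ▓▒▒█ █▒▓▓▒▓██ ▓█░░▒░▓ ▓▓  
▒▒░  ░▒▓▓░ ░▒█▓█▓ ▓█ ▒░█▓█▓░▓░  
▓███▓▓▒▓ ▒█▓█▓█░░ █ ▓ ▒▒▓ ▓▒░░█ 
░▓█▒▒▓ ▓█░ ▓░▒░▓░▓▒█▒░░█░▒▓░▓▒  
▒▒▓█▓ ░█ ▓ ▓█░ ▓█▒▓ ▓███░ ▒█▓ ▓ 
▓░▒▓▒ ▓▓▓▒░▓█░▒▓█░███░▒█  █ ▓▓  
█░ █▓ █▓▓▓░▒▓▓░█▒ ░▒ ▓ ▒░░▓  ░  
█ █▒▓▓██▓▒█▒░░ ██▒▒░ ███▒ ▓▒▓ █ 
░ ▒▒▓░▓▓▒░█▒█░▒ █▓░▒▒ ▒▓▓▒█▓ ░  
░ ▓█▒█▓▒░ ▓░░░░ ▓▓ ▓▓ ▓█▓ ░▒    
▓░█░▓█ ▒▓░ █▓▒ █░█ ▓ ░░▓▓▒▓░ ░█ 
█ █▒▓▒▒▒ ▒██░ ░  ▓█▓░▒█ ▓▒▓█ ▒▓ 
█░  ▓ ▓ ▓▓▒███  ▒█▓███ ▒ █▒▒▓░░ 
█░▒░ ▒ ▒█  █░▓▒█ ▓ ░▒▒▓░█▓░▓▒▒▓ 
 ░█░█ ░░▓█▓▒█▒▓█▓  ▓▒▓ █▓░▒ ░█▓ 
                                
                                


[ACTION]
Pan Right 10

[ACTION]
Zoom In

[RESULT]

██    ░░░░▒▒▒▒▒▒████░░██░░▓▓    
▒▒▓▓  ██▓▓██▒▒  ░░██▓▓░░  ▓▓  ▒▒
▒▒▓▓  ██▓▓██▒▒  ░░██▓▓░░  ▓▓  ▒▒
▒▒░░▒▒░░░░▒▒▒▒░░    ██▒▒██  ▓▓██
▒▒░░▒▒░░░░▒▒▒▒░░    ██▒▒██  ▓▓██
  ▓▓▒▒▒▒██  ██▒▒▓▓▓▓▒▒▓▓████  ▓▓
  ▓▓▒▒▒▒██  ██▒▒▓▓▓▓▒▒▓▓████  ▓▓
░░▒▒▓▓▓▓░░  ░░▒▒██▓▓██▓▓  ▓▓██  
░░▒▒▓▓▓▓░░  ░░▒▒██▓▓██▓▓  ▓▓██  
▓▓▒▒▓▓  ▒▒██▓▓██▓▓██░░░░  ██  ▓▓
▓▓▒▒▓▓  ▒▒██▓▓██▓▓██░░░░  ██  ▓▓
▓▓  ▓▓██░░  ▓▓░░▒▒░░▓▓░░▓▓▒▒██▒▒
▓▓  ▓▓██░░  ▓▓░░▒▒░░▓▓░░▓▓▒▒██▒▒
  ░░██  ▓▓  ▓▓██░░  ▓▓██▒▒▓▓  ▓▓
  ░░██  ▓▓  ▓▓██░░  ▓▓██▒▒▓▓  ▓▓
  ▓▓▓▓▓▓▒▒░░▓▓██░░▒▒▓▓██░░██████
  ▓▓▓▓▓▓▒▒░░▓▓██░░▒▒▓▓██░░██████
  ██▓▓▓▓▓▓░░▒▒▓▓▓▓░░██▒▒  ░░▒▒  
  ██▓▓▓▓▓▓░░▒▒▓▓▓▓░░██▒▒  ░░▒▒  
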